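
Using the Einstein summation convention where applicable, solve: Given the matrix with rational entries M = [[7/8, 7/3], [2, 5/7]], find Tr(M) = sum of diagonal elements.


The trace is the sum of diagonal entries.
Diagonal: M[1,1] = 7/8, M[2,2] = 5/7
Tr(M) = 7/8 + 5/7
Computing step by step:
After adding M[1,1]: 7/8
After adding M[2,2]: 89/56
Tr(M) = 89/56

89/56


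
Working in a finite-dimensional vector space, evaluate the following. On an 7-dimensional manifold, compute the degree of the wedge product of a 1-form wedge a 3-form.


The degree of a wedge product is the sum of the degrees of the individual forms.
Degrees: 1, 3
Total degree = 1 + 3 = 4

4


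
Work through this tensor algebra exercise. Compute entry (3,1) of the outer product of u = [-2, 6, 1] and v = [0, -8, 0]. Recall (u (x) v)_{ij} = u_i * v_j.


The outer product entry T_{ij} = u_i * v_j.
We need i=3, j=1.
u_3 = 1, v_1 = 0
T_{3,1} = 1 * 0 = 0

0


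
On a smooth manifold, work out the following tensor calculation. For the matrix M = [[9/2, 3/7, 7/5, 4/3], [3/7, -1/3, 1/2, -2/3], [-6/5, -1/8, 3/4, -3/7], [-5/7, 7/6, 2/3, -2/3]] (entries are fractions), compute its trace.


The trace is the sum of diagonal entries.
Diagonal: M[1,1] = 9/2, M[2,2] = -1/3, M[3,3] = 3/4, M[4,4] = -2/3
Tr(M) = 9/2 + -1/3 + 3/4 + -2/3
Computing step by step:
After adding M[1,1]: 9/2
After adding M[2,2]: 25/6
After adding M[3,3]: 59/12
After adding M[4,4]: 17/4
Tr(M) = 17/4

17/4


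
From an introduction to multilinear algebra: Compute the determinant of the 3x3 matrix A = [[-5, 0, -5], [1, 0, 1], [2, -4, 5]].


Expanding along the first row, det(A) = a11*M_11 - a12*M_12 + a13*M_13, where M_1j is the (1,j) minor.
Minor M_11 = 0*5 - 1*-4 = 4
Minor M_12 = 1*5 - 1*2 = 3
Minor M_13 = 1*-4 - 0*2 = -4
det = -5*(4) - 0*(3) + -5*(-4)
    = -20 - 0 + 20
    = 0

0


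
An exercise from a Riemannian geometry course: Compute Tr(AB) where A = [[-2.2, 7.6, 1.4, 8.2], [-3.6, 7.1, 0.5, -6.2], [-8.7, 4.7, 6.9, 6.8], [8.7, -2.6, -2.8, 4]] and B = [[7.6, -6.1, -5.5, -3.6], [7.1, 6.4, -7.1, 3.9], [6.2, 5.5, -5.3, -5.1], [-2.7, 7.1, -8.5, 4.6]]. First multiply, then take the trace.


Tr(AB) = sum_i (AB)_{ii} where (AB)_{ii} = sum_k A_{ik} B_{ki}.
(AB)_{11} = -2.2*7.6 + 7.6*7.1 + 1.4*6.2 + 8.2*-2.7 = 23.78
(AB)_{22} = -3.6*-6.1 + 7.1*6.4 + 0.5*5.5 + -6.2*7.1 = 26.13
(AB)_{33} = -8.7*-5.5 + 4.7*-7.1 + 6.9*-5.3 + 6.8*-8.5 = -79.89
(AB)_{44} = 8.7*-3.6 + -2.6*3.9 + -2.8*-5.1 + 4*4.6 = -8.78
Tr(AB) = 23.78 + 26.13 + -79.89 + -8.78 = -38.76

-38.76


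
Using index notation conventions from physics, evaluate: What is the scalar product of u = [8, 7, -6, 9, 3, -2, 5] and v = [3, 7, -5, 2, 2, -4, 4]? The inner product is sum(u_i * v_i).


The inner product u . v = sum of u_i * v_i.
Term-by-term: 8 * 3, 7 * 7, -6 * -5, 9 * 2, 3 * 2, -2 * -4, 5 * 4
Products: 24, 49, 30, 18, 6, 8, 20
Sum = 24 + 49 + 30 + 18 + 6 + 8 + 20 = 155

155


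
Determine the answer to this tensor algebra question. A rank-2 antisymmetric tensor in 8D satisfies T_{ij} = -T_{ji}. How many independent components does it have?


An antisymmetric rank-2 tensor satisfies A_{ij} = -A_{ji}, so diagonal entries are zero.
The independent components are the upper-triangular entries: C(n, 2) = n(n-1)/2.
n = 8
C(8, 2) = 8 * 7 / 2 = 56 / 2 = 28

28


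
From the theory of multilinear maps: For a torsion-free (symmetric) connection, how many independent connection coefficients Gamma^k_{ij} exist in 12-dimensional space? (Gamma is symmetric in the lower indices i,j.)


Christoffel symbols Gamma^k_{ij} are symmetric in i,j, so there are d * d(d+1)/2 independent symbols.
d = 12
d(d+1)/2 = 12 * 13 / 2 = 78
Total = 12 * 78 = 936

936


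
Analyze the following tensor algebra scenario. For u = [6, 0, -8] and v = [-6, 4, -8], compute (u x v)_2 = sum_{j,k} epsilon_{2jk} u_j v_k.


(u x v)_2 = sum_{j,k} epsilon_{2jk} u_j v_k. Only permutations of (1,2,3) contribute; the two non-zero terms are:
eps_{213} u_1 v_3 = -1 * 6 * -8 = 48
eps_{231} u_3 v_1 = 1 * -8 * -6 = 48
(u x v)_2 = 96

96


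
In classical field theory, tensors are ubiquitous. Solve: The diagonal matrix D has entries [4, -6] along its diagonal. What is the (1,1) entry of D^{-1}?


For a diagonal matrix, the inverse has entries (D^{-1})_{ii} = 1/d_{ii}.
The diagonal entries are: d_{11} = 4, d_{22} = -6
We need (D^{-1})_{11} = 1/d_{11} = 1/4 = 1/4

1/4


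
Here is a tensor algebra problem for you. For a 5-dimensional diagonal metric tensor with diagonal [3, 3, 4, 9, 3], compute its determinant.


For a diagonal metric, the determinant is the product of diagonal entries.
Diagonal entries: 3, 3, 4, 9, 3
det(g) = 3 * 3 * 4 * 9 * 3 = 972

972


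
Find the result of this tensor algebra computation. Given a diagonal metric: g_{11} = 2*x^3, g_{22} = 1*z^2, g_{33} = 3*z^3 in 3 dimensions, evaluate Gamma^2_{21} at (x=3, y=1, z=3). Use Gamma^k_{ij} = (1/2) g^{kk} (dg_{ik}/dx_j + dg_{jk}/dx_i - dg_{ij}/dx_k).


For a diagonal metric, Gamma^k_{ij} = (1/2) g^{kk} (dg_{ik}/dx_j + dg_{jk}/dx_i - dg_{ij}/dx_k).
The metric is diagonal, so g_{ab} = 0 for a != b.
At the given point: g_{11} = 54, g_{22} = 9, g_{33} = 81
g^{22} = 1/9
dg_{22}/dx_1 = dg_{22}/dx_1 = 0
dg_{12}/dx_2 = 0 (off-diagonal)
dg_{21}/dx_2 = 0 (off-diagonal)
Numerator = 0 + 0 - 0 = 0
Gamma^2_{21} = 0 / (2 * 9) = 0

0


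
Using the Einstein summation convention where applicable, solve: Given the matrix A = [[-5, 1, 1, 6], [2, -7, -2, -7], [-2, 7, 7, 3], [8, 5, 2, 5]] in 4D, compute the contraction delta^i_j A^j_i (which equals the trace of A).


The contraction (trace) of a rank-2 tensor is the sum of its diagonal elements.
Diagonal entries: A[1,1] = -5, A[2,2] = -7, A[3,3] = 7, A[4,4] = 5
Tr(A) = -5 + -7 + 7 + 5 = 0

0


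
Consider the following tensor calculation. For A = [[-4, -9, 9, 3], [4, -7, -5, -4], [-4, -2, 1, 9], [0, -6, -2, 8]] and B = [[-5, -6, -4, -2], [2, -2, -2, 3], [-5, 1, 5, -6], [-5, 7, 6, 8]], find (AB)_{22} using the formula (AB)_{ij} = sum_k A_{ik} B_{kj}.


(AB)_{ij} = sum_k A_{ik} B_{kj}.
For i=2, j=2:
A_{21} * B_{12} = 4 * -6 = -24
A_{22} * B_{22} = -7 * -2 = 14
A_{23} * B_{32} = -5 * 1 = -5
A_{24} * B_{42} = -4 * 7 = -28
Sum = -24 + 14 + -5 + -28 = -43

-43


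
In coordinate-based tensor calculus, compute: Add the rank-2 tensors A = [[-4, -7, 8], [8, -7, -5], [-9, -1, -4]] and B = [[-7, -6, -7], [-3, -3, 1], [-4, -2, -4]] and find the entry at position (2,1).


Tensor addition is component-wise: (A + B)_{ij} = A_{ij} + B_{ij}.
A_{21} = 8
B_{21} = -3
(A + B)_{21} = 8 + -3 = 5

5


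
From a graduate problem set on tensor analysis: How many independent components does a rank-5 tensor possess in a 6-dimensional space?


The number of components of a rank-r tensor in d dimensions is d^r.
Here d = 6 and r = 5.
6^5 = 7776

7776


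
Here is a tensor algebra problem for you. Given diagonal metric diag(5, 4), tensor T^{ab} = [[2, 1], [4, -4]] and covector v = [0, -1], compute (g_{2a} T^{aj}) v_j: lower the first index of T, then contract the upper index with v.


Step 1: lower the first index. For a diagonal metric, g_{ia} T^{aj} = g_{ii} T^{ij} (no sum on i).
g_{22} = 4
S_2{}^1 = 4 * T^{21} = 4 * 4 = 16
S_2{}^2 = 4 * T^{22} = 4 * -4 = -16
Step 2: contract S_2{}^j with v_j.
S_2{}^1 * v_1 = 16 * 0 = 0
S_2{}^2 * v_2 = -16 * -1 = 16
Result = 0 + 16 = 16

16


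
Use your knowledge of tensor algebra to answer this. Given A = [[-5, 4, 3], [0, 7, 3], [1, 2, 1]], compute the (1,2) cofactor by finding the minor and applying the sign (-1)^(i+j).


To find cofactor C_{12}, delete row 1 and column 2.
The resulting 2x2 submatrix is: [[0, 3], [1, 1]]
Minor M_{12} = 0*1 - 3*1
  = 0 - 3 = -3
Sign = (-1)^(1+2) = (-1)^3 = -1
Cofactor C_{12} = -1 * -3 = 3

3


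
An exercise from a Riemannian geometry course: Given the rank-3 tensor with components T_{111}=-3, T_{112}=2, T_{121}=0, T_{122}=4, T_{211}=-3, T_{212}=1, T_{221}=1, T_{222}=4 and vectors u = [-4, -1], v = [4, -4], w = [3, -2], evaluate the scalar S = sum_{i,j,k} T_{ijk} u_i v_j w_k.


S = sum over i,j,k of T_{ijk} u_i v_j w_k. Expanding all 8 terms:
T_{111}*u_1*v_1*w_1 = -3*-4*4*3 = 144  (running total: 144)
T_{112}*u_1*v_1*w_2 = 2*-4*4*-2 = 64  (running total: 208)
T_{121}*u_1*v_2*w_1 = 0*-4*-4*3 = 0  (running total: 208)
T_{122}*u_1*v_2*w_2 = 4*-4*-4*-2 = -128  (running total: 80)
T_{211}*u_2*v_1*w_1 = -3*-1*4*3 = 36  (running total: 116)
T_{212}*u_2*v_1*w_2 = 1*-1*4*-2 = 8  (running total: 124)
T_{221}*u_2*v_2*w_1 = 1*-1*-4*3 = 12  (running total: 136)
T_{222}*u_2*v_2*w_2 = 4*-1*-4*-2 = -32  (running total: 104)
S = 104

104


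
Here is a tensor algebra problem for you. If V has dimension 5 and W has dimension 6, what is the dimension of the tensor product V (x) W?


The dimension of a tensor product is the product of dimensions.
dim(V) = 5, dim(W) = 6
dim(V (x) W) = 5 * 6 = 30

30


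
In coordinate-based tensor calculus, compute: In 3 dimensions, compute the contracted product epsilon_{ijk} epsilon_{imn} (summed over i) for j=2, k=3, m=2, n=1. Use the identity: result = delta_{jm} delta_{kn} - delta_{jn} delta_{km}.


Using the identity: epsilon_{ijk} epsilon_{imn} = delta_{jm} delta_{kn} - delta_{jn} delta_{km}.
delta_{22} = 1
delta_{31} = 0
delta_{21} = 0
delta_{32} = 0
Result = 1 * 0 - 0 * 0 = 0 - 0 = 0

0


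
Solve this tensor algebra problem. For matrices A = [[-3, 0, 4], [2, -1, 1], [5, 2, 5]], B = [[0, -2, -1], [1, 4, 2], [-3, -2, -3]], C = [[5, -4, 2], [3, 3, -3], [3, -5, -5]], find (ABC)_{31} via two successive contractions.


(ABC)_{31} = sum_m (AB)_{3m} C_{m1}. First compute row 3 of AB.
(AB)_{31} = 5*0 + 2*1 + 5*-3 = -13
(AB)_{32} = 5*-2 + 2*4 + 5*-2 = -12
(AB)_{33} = 5*-1 + 2*2 + 5*-3 = -16
Now contract with column 1 of C:
(AB)_{31} * C_{11} = -13 * 5 = -65
(AB)_{32} * C_{21} = -12 * 3 = -36
(AB)_{33} * C_{31} = -16 * 3 = -48
(ABC)_{31} = -65 + -36 + -48 = -149

-149


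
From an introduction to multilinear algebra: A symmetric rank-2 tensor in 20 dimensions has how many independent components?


A symmetric rank-2 tensor in d dimensions has d(d+1)/2 independent components.
d = 20
d(d+1)/2 = 20 * 21 / 2 = 420 / 2 = 210

210


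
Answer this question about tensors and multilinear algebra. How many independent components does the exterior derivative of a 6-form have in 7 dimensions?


The exterior derivative of a p-form is a (p+1)-form.
Its number of independent components is C(n, p+1).
n = 7, p+1 = 7
C(7, 7) = 1

1


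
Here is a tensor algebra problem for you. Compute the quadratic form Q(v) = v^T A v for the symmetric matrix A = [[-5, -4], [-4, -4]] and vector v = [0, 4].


First compute Av:
(Av)_1 = -5*0 + -4*4 = -16
(Av)_2 = -4*0 + -4*4 = -16
Av = [-16, -16]
Then v^T (Av) = 0*-16 + 4*-16
= 0 + -64 = -64

-64


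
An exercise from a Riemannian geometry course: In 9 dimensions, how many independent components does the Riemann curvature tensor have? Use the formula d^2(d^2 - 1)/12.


The Riemann tensor in d dimensions has d^2(d^2 - 1)/12 independent components.
d = 9, so d^2 = 81
d^2 - 1 = 80
d^2(d^2 - 1) = 81 * 80 = 6480
Divide by 12: 6480 / 12 = 540

540


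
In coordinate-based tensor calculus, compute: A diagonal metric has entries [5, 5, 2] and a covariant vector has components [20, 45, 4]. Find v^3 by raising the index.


To raise an index with a diagonal metric: v^i = v_i / g_{ii}.
For index 3: v_3 = 4, g_{33} = 2
v^3 = 4 / 2 = 2

2


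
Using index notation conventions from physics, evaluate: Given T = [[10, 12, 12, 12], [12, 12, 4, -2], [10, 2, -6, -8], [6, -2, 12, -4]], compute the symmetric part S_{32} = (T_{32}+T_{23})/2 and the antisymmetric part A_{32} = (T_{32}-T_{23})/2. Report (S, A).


T_{32} = 2
T_{23} = 4
S_{32} = (2 + 4)/2 = 6/2 = 3
A_{32} = (2 - 4)/2 = -2/2 = -1
Check: S + A = 3 + -1 = 2 = T_{32}.

(3, -1)


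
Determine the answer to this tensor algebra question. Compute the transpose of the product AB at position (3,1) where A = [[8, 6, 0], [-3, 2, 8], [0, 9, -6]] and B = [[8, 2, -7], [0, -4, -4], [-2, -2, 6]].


(AB)^T_{ij} = (AB)_{ji} = sum_k A_{jk} B_{ki}.
For i=3, j=1 we need (AB)_{13}:
A_{11} * B_{13} = 8 * -7 = -56
A_{12} * B_{23} = 6 * -4 = -24
A_{13} * B_{33} = 0 * 6 = 0
Sum = -56 + -24 + 0 = -80

-80


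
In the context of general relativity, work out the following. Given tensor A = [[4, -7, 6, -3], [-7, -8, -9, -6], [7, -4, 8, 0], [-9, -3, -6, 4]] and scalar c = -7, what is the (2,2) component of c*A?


Scalar multiplication: (cA)_{ij} = c * A_{ij}.
c = -7
A_{22} = -8
(cA)_{22} = -7 * -8 = 56

56


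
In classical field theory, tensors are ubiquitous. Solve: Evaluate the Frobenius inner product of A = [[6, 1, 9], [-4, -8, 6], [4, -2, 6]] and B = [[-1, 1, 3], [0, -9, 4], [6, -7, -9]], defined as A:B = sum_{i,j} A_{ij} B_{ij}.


A:B = sum over all i,j of A_{ij} * B_{ij}.
Row 1: 6*-1=-6, 1*1=1, 9*3=27 => row sum = 22
Row 2: -4*0=0, -8*-9=72, 6*4=24 => row sum = 96
Row 3: 4*6=24, -2*-7=14, 6*-9=-54 => row sum = -16
Total = 22 + 96 + -16 = 102

102


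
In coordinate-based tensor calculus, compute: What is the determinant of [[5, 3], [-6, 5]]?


For a 2x2 matrix [[a, b], [c, d]], det = a*d - b*c.
a = 5, b = 3, c = -6, d = 5
a*d = 5 * 5 = 25
b*c = 3 * -6 = -18
det = 25 - -18 = 43

43


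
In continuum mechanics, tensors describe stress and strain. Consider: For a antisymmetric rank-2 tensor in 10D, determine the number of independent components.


A antisymmetric rank-2 tensor in d dimensions has d(d-1)/2 independent components.
d = 10
d(d-1)/2 = 10 * 9 / 2 = 90 / 2 = 45

45


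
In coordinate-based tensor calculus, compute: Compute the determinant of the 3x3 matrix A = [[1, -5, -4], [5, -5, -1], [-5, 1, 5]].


Expanding along the first row, det(A) = a11*M_11 - a12*M_12 + a13*M_13, where M_1j is the (1,j) minor.
Minor M_11 = -5*5 - -1*1 = -24
Minor M_12 = 5*5 - -1*-5 = 20
Minor M_13 = 5*1 - -5*-5 = -20
det = 1*(-24) - -5*(20) + -4*(-20)
    = -24 - -100 + 80
    = 156

156


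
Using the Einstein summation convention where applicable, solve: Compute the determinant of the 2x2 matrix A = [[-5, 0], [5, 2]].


For a 2x2 matrix [[a, b], [c, d]], det = a*d - b*c.
a = -5, b = 0, c = 5, d = 2
a*d = -5 * 2 = -10
b*c = 0 * 5 = 0
det = -10 - 0 = -10

-10


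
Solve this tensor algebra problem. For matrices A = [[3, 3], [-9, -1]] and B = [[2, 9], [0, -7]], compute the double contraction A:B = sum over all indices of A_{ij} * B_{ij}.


A:B = sum over all i,j of A_{ij} * B_{ij}.
Row 1: 3*2=6, 3*9=27 => row sum = 33
Row 2: -9*0=0, -1*-7=7 => row sum = 7
Total = 33 + 7 = 40

40


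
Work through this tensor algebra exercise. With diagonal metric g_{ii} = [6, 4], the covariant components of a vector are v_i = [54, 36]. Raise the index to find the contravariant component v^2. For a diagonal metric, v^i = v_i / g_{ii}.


To raise an index with a diagonal metric: v^i = v_i / g_{ii}.
For index 2: v_2 = 36, g_{22} = 4
v^2 = 36 / 4 = 9

9


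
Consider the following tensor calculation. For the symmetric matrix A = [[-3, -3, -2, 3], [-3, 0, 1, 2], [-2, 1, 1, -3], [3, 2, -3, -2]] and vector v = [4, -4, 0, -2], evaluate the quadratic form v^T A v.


First compute Av:
(Av)_1 = -3*4 + -3*-4 + -2*0 + 3*-2 = -6
(Av)_2 = -3*4 + 0*-4 + 1*0 + 2*-2 = -16
(Av)_3 = -2*4 + 1*-4 + 1*0 + -3*-2 = -6
(Av)_4 = 3*4 + 2*-4 + -3*0 + -2*-2 = 8
Av = [-6, -16, -6, 8]
Then v^T (Av) = 4*-6 + -4*-16 + 0*-6 + -2*8
= -24 + 64 + 0 + -16 = 24

24


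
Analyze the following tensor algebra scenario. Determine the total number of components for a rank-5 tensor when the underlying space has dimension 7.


The number of components of a rank-r tensor in d dimensions is d^r.
Here d = 7 and r = 5.
7^5 = 16807

16807


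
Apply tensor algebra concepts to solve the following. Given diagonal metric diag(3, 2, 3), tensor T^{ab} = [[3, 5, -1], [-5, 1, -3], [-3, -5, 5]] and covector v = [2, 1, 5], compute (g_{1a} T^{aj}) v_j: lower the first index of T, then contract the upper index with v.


Step 1: lower the first index. For a diagonal metric, g_{ia} T^{aj} = g_{ii} T^{ij} (no sum on i).
g_{11} = 3
S_1{}^1 = 3 * T^{11} = 3 * 3 = 9
S_1{}^2 = 3 * T^{12} = 3 * 5 = 15
S_1{}^3 = 3 * T^{13} = 3 * -1 = -3
Step 2: contract S_1{}^j with v_j.
S_1{}^1 * v_1 = 9 * 2 = 18
S_1{}^2 * v_2 = 15 * 1 = 15
S_1{}^3 * v_3 = -3 * 5 = -15
Result = 18 + 15 + -15 = 18

18


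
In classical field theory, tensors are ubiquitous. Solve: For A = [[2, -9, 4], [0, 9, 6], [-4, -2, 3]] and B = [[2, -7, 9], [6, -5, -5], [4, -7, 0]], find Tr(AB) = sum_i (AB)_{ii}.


Tr(AB) = sum_i (AB)_{ii} where (AB)_{ii} = sum_k A_{ik} B_{ki}.
(AB)_{11} = 2*2 + -9*6 + 4*4 = -34
(AB)_{22} = 0*-7 + 9*-5 + 6*-7 = -87
(AB)_{33} = -4*9 + -2*-5 + 3*0 = -26
Tr(AB) = -34 + -87 + -26 = -147

-147


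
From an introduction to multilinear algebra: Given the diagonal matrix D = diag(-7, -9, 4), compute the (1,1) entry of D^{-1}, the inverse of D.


For a diagonal matrix, the inverse has entries (D^{-1})_{ii} = 1/d_{ii}.
The diagonal entries are: d_{11} = -7, d_{22} = -9, d_{33} = 4
We need (D^{-1})_{11} = 1/d_{11} = 1/-7 = -1/7

-1/7


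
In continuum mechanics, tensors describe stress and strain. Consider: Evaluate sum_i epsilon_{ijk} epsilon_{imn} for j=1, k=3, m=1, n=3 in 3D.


Using the identity: epsilon_{ijk} epsilon_{imn} = delta_{jm} delta_{kn} - delta_{jn} delta_{km}.
delta_{11} = 1
delta_{33} = 1
delta_{13} = 0
delta_{31} = 0
Result = 1 * 1 - 0 * 0 = 1 - 0 = 1

1


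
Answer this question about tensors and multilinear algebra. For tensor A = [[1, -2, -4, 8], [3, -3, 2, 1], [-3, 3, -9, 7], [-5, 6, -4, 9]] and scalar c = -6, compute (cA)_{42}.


Scalar multiplication: (cA)_{ij} = c * A_{ij}.
c = -6
A_{42} = 6
(cA)_{42} = -6 * 6 = -36

-36


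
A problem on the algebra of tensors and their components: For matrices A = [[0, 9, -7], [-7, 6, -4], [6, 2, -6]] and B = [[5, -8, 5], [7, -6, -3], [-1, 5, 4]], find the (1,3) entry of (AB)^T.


(AB)^T_{ij} = (AB)_{ji} = sum_k A_{jk} B_{ki}.
For i=1, j=3 we need (AB)_{31}:
A_{31} * B_{11} = 6 * 5 = 30
A_{32} * B_{21} = 2 * 7 = 14
A_{33} * B_{31} = -6 * -1 = 6
Sum = 30 + 14 + 6 = 50

50


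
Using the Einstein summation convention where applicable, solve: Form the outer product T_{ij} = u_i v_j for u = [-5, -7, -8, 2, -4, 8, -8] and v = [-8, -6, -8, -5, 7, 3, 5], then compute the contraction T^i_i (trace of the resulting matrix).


The outer product gives T_{ij} = u_i v_j.
The trace (contraction) is Tr(T) = sum_i T_{ii} = sum_i u_i v_i.
Diagonal entries:
T_{11} = u_1 * v_1 = -5 * -8 = 40
T_{22} = u_2 * v_2 = -7 * -6 = 42
T_{33} = u_3 * v_3 = -8 * -8 = 64
T_{44} = u_4 * v_4 = 2 * -5 = -10
T_{55} = u_5 * v_5 = -4 * 7 = -28
T_{66} = u_6 * v_6 = 8 * 3 = 24
T_{77} = u_7 * v_7 = -8 * 5 = -40
Tr(T) = 40 + 42 + 64 + -10 + -28 + 24 + -40 = 92

92


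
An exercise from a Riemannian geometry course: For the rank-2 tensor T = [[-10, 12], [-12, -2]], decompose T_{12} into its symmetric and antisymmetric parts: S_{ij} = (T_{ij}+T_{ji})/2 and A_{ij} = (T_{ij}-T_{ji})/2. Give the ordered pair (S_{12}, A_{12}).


T_{12} = 12
T_{21} = -12
S_{12} = (12 + -12)/2 = 0/2 = 0
A_{12} = (12 - -12)/2 = 24/2 = 12
Check: S + A = 0 + 12 = 12 = T_{12}.

(0, 12)


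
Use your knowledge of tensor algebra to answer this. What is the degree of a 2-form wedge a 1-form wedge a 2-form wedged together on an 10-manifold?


The degree of a wedge product is the sum of the degrees of the individual forms.
Degrees: 2, 1, 2
Total degree = 2 + 1 + 2 = 5

5


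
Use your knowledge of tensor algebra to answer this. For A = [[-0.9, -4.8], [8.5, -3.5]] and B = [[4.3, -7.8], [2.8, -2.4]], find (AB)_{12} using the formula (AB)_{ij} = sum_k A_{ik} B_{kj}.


(AB)_{ij} = sum_k A_{ik} B_{kj}.
For i=1, j=2:
A_{11} * B_{12} = -0.9 * -7.8 = 7.02
A_{12} * B_{22} = -4.8 * -2.4 = 11.52
Sum = 7.02 + 11.52 = 18.54

18.54


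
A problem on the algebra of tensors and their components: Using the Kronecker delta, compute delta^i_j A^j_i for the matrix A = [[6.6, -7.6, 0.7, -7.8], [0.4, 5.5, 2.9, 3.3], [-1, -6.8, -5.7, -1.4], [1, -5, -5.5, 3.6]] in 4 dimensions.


The contraction (trace) of a rank-2 tensor is the sum of its diagonal elements.
Diagonal entries: A[1,1] = 6.6, A[2,2] = 5.5, A[3,3] = -5.7, A[4,4] = 3.6
Tr(A) = 6.6 + 5.5 + -5.7 + 3.6 = 10

10


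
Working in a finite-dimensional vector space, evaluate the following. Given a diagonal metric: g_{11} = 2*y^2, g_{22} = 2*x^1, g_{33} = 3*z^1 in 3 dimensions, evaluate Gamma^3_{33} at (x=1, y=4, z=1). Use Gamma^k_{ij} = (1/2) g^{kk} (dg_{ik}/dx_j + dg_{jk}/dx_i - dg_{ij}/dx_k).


For a diagonal metric, Gamma^k_{ij} = (1/2) g^{kk} (dg_{ik}/dx_j + dg_{jk}/dx_i - dg_{ij}/dx_k).
The metric is diagonal, so g_{ab} = 0 for a != b.
At the given point: g_{11} = 32, g_{22} = 2, g_{33} = 3
g^{33} = 1/3
dg_{33}/dx_3 = dg_{33}/dx_3 = 3
dg_{33}/dx_3 = dg_{33}/dx_3 = 3
dg_{33}/dx_3 = dg_{33}/dx_3 = 3
Numerator = 3 + 3 - 3 = 3
Gamma^3_{33} = 3 / (2 * 3) = 1/2

1/2


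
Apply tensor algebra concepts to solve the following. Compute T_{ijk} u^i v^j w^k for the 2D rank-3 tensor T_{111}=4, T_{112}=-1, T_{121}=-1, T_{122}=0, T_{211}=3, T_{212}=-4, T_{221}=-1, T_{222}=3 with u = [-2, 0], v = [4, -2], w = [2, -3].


S = sum over i,j,k of T_{ijk} u_i v_j w_k. Expanding all 8 terms:
T_{111}*u_1*v_1*w_1 = 4*-2*4*2 = -64  (running total: -64)
T_{112}*u_1*v_1*w_2 = -1*-2*4*-3 = -24  (running total: -88)
T_{121}*u_1*v_2*w_1 = -1*-2*-2*2 = -8  (running total: -96)
T_{122}*u_1*v_2*w_2 = 0*-2*-2*-3 = 0  (running total: -96)
T_{211}*u_2*v_1*w_1 = 3*0*4*2 = 0  (running total: -96)
T_{212}*u_2*v_1*w_2 = -4*0*4*-3 = 0  (running total: -96)
T_{221}*u_2*v_2*w_1 = -1*0*-2*2 = 0  (running total: -96)
T_{222}*u_2*v_2*w_2 = 3*0*-2*-3 = 0  (running total: -96)
S = -96

-96


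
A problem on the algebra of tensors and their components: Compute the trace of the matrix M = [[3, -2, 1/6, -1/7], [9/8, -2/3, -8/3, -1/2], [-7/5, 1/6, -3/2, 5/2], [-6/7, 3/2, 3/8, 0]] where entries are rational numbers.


The trace is the sum of diagonal entries.
Diagonal: M[1,1] = 3, M[2,2] = -2/3, M[3,3] = -3/2, M[4,4] = 0
Tr(M) = 3 + -2/3 + -3/2 + 0
Computing step by step:
After adding M[1,1]: 3
After adding M[2,2]: 7/3
After adding M[3,3]: 5/6
After adding M[4,4]: 5/6
Tr(M) = 5/6

5/6


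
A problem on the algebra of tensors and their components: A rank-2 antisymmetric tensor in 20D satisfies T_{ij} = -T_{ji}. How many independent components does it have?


An antisymmetric rank-2 tensor satisfies A_{ij} = -A_{ji}, so diagonal entries are zero.
The independent components are the upper-triangular entries: C(n, 2) = n(n-1)/2.
n = 20
C(20, 2) = 20 * 19 / 2 = 380 / 2 = 190

190


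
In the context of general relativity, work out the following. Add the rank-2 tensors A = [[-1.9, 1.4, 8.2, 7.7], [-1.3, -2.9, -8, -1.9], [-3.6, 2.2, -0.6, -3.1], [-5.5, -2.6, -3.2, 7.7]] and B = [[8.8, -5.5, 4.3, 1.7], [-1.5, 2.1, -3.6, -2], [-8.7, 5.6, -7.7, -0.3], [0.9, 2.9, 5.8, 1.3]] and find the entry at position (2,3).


Tensor addition is component-wise: (A + B)_{ij} = A_{ij} + B_{ij}.
A_{23} = -8
B_{23} = -3.6
(A + B)_{23} = -8 + -3.6 = -11.6

-11.6


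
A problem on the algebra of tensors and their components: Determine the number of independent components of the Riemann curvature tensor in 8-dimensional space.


The Riemann tensor in d dimensions has d^2(d^2 - 1)/12 independent components.
d = 8, so d^2 = 64
d^2 - 1 = 63
d^2(d^2 - 1) = 64 * 63 = 4032
Divide by 12: 4032 / 12 = 336

336


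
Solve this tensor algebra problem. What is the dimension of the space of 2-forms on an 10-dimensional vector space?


The dimension of the space of p-forms on an n-dimensional space is C(n, p).
n = 10, p = 2
C(10, 2) = 10! / (2! * 8!) = 45

45


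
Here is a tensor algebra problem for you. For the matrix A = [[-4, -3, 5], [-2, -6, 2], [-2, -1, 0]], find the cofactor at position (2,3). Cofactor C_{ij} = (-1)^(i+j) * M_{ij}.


To find cofactor C_{23}, delete row 2 and column 3.
The resulting 2x2 submatrix is: [[-4, -3], [-2, -1]]
Minor M_{23} = -4*-1 - -3*-2
  = 4 - 6 = -2
Sign = (-1)^(2+3) = (-1)^5 = -1
Cofactor C_{23} = -1 * -2 = 2

2


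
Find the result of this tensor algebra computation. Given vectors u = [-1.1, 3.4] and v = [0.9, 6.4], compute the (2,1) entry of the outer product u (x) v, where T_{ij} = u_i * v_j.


The outer product entry T_{ij} = u_i * v_j.
We need i=2, j=1.
u_2 = 3.4, v_1 = 0.9
T_{2,1} = 3.4 * 0.9 = 3.06

3.06


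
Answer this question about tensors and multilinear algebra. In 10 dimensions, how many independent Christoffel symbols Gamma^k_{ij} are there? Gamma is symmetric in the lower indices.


Christoffel symbols Gamma^k_{ij} are symmetric in i,j, so there are d * d(d+1)/2 independent symbols.
d = 10
d(d+1)/2 = 10 * 11 / 2 = 55
Total = 10 * 55 = 550

550


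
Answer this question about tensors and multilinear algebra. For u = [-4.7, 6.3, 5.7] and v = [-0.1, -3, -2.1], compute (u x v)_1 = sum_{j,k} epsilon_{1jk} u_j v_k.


(u x v)_1 = sum_{j,k} epsilon_{1jk} u_j v_k. Only permutations of (1,2,3) contribute; the two non-zero terms are:
eps_{123} u_2 v_3 = 1 * 6.3 * -2.1 = -13.23
eps_{132} u_3 v_2 = -1 * 5.7 * -3 = 17.1
(u x v)_1 = 3.87

3.87


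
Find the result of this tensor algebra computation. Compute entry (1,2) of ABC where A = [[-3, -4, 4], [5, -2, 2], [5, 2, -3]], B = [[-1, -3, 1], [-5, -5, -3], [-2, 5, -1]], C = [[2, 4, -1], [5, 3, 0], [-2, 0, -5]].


(ABC)_{12} = sum_m (AB)_{1m} C_{m2}. First compute row 1 of AB.
(AB)_{11} = -3*-1 + -4*-5 + 4*-2 = 15
(AB)_{12} = -3*-3 + -4*-5 + 4*5 = 49
(AB)_{13} = -3*1 + -4*-3 + 4*-1 = 5
Now contract with column 2 of C:
(AB)_{11} * C_{12} = 15 * 4 = 60
(AB)_{12} * C_{22} = 49 * 3 = 147
(AB)_{13} * C_{32} = 5 * 0 = 0
(ABC)_{12} = 60 + 147 + 0 = 207

207


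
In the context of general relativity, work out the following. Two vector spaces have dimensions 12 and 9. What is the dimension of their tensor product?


The dimension of a tensor product is the product of dimensions.
dim(V) = 12, dim(W) = 9
dim(V (x) W) = 12 * 9 = 108

108


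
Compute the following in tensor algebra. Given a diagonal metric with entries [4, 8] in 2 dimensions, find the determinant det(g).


For a diagonal metric, the determinant is the product of diagonal entries.
Diagonal entries: 4, 8
det(g) = 4 * 8 = 32

32


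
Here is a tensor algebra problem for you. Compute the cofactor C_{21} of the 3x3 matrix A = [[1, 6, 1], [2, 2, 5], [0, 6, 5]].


To find cofactor C_{21}, delete row 2 and column 1.
The resulting 2x2 submatrix is: [[6, 1], [6, 5]]
Minor M_{21} = 6*5 - 1*6
  = 30 - 6 = 24
Sign = (-1)^(2+1) = (-1)^3 = -1
Cofactor C_{21} = -1 * 24 = -24

-24


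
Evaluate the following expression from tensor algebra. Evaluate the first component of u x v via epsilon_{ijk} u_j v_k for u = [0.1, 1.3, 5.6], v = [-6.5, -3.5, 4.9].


(u x v)_1 = sum_{j,k} epsilon_{1jk} u_j v_k. Only permutations of (1,2,3) contribute; the two non-zero terms are:
eps_{123} u_2 v_3 = 1 * 1.3 * 4.9 = 6.37
eps_{132} u_3 v_2 = -1 * 5.6 * -3.5 = 19.6
(u x v)_1 = 25.97

25.97


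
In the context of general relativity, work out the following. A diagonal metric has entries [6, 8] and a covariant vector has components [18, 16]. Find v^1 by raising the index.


To raise an index with a diagonal metric: v^i = v_i / g_{ii}.
For index 1: v_1 = 18, g_{11} = 6
v^1 = 18 / 6 = 3

3


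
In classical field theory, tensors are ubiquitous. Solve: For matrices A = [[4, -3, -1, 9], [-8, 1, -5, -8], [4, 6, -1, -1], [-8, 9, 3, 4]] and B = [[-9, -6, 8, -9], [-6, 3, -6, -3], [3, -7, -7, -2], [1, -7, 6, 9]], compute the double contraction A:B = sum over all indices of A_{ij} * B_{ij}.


A:B = sum over all i,j of A_{ij} * B_{ij}.
Row 1: 4*-9=-36, -3*-6=18, -1*8=-8, 9*-9=-81 => row sum = -107
Row 2: -8*-6=48, 1*3=3, -5*-6=30, -8*-3=24 => row sum = 105
Row 3: 4*3=12, 6*-7=-42, -1*-7=7, -1*-2=2 => row sum = -21
Row 4: -8*1=-8, 9*-7=-63, 3*6=18, 4*9=36 => row sum = -17
Total = -107 + 105 + -21 + -17 = -40

-40


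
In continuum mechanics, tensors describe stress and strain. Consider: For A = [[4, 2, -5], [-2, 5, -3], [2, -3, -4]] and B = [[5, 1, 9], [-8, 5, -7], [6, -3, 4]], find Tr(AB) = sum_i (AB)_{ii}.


Tr(AB) = sum_i (AB)_{ii} where (AB)_{ii} = sum_k A_{ik} B_{ki}.
(AB)_{11} = 4*5 + 2*-8 + -5*6 = -26
(AB)_{22} = -2*1 + 5*5 + -3*-3 = 32
(AB)_{33} = 2*9 + -3*-7 + -4*4 = 23
Tr(AB) = -26 + 32 + 23 = 29

29


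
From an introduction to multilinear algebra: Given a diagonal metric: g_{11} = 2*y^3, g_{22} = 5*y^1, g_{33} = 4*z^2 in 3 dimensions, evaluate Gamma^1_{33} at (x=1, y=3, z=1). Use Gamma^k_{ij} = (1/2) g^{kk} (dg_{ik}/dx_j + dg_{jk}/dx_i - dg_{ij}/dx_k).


For a diagonal metric, Gamma^k_{ij} = (1/2) g^{kk} (dg_{ik}/dx_j + dg_{jk}/dx_i - dg_{ij}/dx_k).
The metric is diagonal, so g_{ab} = 0 for a != b.
At the given point: g_{11} = 54, g_{22} = 15, g_{33} = 4
g^{11} = 1/54
dg_{31}/dx_3 = 0 (off-diagonal)
dg_{31}/dx_3 = 0 (off-diagonal)
dg_{33}/dx_1 = dg_{33}/dx_1 = 0
Numerator = 0 + 0 - 0 = 0
Gamma^1_{33} = 0 / (2 * 54) = 0

0


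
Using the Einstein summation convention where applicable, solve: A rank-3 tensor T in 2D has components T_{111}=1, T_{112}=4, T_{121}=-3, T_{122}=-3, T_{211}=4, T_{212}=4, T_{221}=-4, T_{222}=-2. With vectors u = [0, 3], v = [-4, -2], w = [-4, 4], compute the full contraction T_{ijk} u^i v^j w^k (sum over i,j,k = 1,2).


S = sum over i,j,k of T_{ijk} u_i v_j w_k. Expanding all 8 terms:
T_{111}*u_1*v_1*w_1 = 1*0*-4*-4 = 0  (running total: 0)
T_{112}*u_1*v_1*w_2 = 4*0*-4*4 = 0  (running total: 0)
T_{121}*u_1*v_2*w_1 = -3*0*-2*-4 = 0  (running total: 0)
T_{122}*u_1*v_2*w_2 = -3*0*-2*4 = 0  (running total: 0)
T_{211}*u_2*v_1*w_1 = 4*3*-4*-4 = 192  (running total: 192)
T_{212}*u_2*v_1*w_2 = 4*3*-4*4 = -192  (running total: 0)
T_{221}*u_2*v_2*w_1 = -4*3*-2*-4 = -96  (running total: -96)
T_{222}*u_2*v_2*w_2 = -2*3*-2*4 = 48  (running total: -48)
S = -48

-48


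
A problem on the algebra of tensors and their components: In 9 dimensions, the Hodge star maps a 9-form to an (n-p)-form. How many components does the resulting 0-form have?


The Hodge dual of a p-form on an n-dimensional manifold is an (n-p)-form.
n = 9, p = 9, so dual degree = 9 - 9 = 0
The number of components is C(n, n-p) = C(9, 0) = 1

1


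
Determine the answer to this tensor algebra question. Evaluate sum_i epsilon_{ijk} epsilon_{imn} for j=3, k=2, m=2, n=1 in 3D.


Using the identity: epsilon_{ijk} epsilon_{imn} = delta_{jm} delta_{kn} - delta_{jn} delta_{km}.
delta_{32} = 0
delta_{21} = 0
delta_{31} = 0
delta_{22} = 1
Result = 0 * 0 - 0 * 1 = 0 - 0 = 0

0


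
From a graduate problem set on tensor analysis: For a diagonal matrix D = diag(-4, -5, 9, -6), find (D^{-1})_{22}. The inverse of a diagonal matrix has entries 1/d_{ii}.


For a diagonal matrix, the inverse has entries (D^{-1})_{ii} = 1/d_{ii}.
The diagonal entries are: d_{11} = -4, d_{22} = -5, d_{33} = 9, d_{44} = -6
We need (D^{-1})_{22} = 1/d_{22} = 1/-5 = -1/5

-1/5


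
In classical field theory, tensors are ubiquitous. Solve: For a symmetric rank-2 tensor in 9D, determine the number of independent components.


A symmetric rank-2 tensor in d dimensions has d(d+1)/2 independent components.
d = 9
d(d+1)/2 = 9 * 10 / 2 = 90 / 2 = 45

45


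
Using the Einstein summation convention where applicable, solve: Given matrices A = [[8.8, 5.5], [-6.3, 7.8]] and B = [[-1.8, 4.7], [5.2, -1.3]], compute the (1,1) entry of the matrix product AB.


(AB)_{ij} = sum_k A_{ik} B_{kj}.
For i=1, j=1:
A_{11} * B_{11} = 8.8 * -1.8 = -15.84
A_{12} * B_{21} = 5.5 * 5.2 = 28.6
Sum = -15.84 + 28.6 = 12.76

12.76


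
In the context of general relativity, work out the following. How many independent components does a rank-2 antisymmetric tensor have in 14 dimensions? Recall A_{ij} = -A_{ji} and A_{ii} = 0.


An antisymmetric rank-2 tensor satisfies A_{ij} = -A_{ji}, so diagonal entries are zero.
The independent components are the upper-triangular entries: C(n, 2) = n(n-1)/2.
n = 14
C(14, 2) = 14 * 13 / 2 = 182 / 2 = 91

91


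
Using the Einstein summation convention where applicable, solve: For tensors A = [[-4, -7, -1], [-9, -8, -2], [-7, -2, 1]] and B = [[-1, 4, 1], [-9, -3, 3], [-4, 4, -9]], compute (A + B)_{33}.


Tensor addition is component-wise: (A + B)_{ij} = A_{ij} + B_{ij}.
A_{33} = 1
B_{33} = -9
(A + B)_{33} = 1 + -9 = -8

-8


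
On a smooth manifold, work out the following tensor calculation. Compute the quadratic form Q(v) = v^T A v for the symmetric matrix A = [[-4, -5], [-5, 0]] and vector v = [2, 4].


First compute Av:
(Av)_1 = -4*2 + -5*4 = -28
(Av)_2 = -5*2 + 0*4 = -10
Av = [-28, -10]
Then v^T (Av) = 2*-28 + 4*-10
= -56 + -40 = -96

-96


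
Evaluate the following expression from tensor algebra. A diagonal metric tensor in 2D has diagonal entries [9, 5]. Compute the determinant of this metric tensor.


For a diagonal metric, the determinant is the product of diagonal entries.
Diagonal entries: 9, 5
det(g) = 9 * 5 = 45

45


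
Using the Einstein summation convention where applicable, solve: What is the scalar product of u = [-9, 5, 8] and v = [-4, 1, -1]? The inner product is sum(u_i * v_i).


The inner product u . v = sum of u_i * v_i.
Term-by-term: -9 * -4, 5 * 1, 8 * -1
Products: 36, 5, -8
Sum = 36 + 5 + -8 = 33

33


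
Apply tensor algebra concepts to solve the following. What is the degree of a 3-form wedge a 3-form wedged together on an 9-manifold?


The degree of a wedge product is the sum of the degrees of the individual forms.
Degrees: 3, 3
Total degree = 3 + 3 = 6

6


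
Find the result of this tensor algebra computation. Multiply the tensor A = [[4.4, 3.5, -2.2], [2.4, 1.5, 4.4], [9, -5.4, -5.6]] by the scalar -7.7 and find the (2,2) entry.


Scalar multiplication: (cA)_{ij} = c * A_{ij}.
c = -7.7
A_{22} = 1.5
(cA)_{22} = -7.7 * 1.5 = -11.55

-11.55


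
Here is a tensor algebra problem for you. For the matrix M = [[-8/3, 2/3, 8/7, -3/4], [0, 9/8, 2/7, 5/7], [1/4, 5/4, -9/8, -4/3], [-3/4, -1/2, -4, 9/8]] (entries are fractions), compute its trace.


The trace is the sum of diagonal entries.
Diagonal: M[1,1] = -8/3, M[2,2] = 9/8, M[3,3] = -9/8, M[4,4] = 9/8
Tr(M) = -8/3 + 9/8 + -9/8 + 9/8
Computing step by step:
After adding M[1,1]: -8/3
After adding M[2,2]: -37/24
After adding M[3,3]: -8/3
After adding M[4,4]: -37/24
Tr(M) = -37/24

-37/24


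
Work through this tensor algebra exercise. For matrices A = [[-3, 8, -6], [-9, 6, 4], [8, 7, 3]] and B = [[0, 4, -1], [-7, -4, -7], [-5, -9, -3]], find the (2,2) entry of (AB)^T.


(AB)^T_{ij} = (AB)_{ji} = sum_k A_{jk} B_{ki}.
For i=2, j=2 we need (AB)_{22}:
A_{21} * B_{12} = -9 * 4 = -36
A_{22} * B_{22} = 6 * -4 = -24
A_{23} * B_{32} = 4 * -9 = -36
Sum = -36 + -24 + -36 = -96

-96


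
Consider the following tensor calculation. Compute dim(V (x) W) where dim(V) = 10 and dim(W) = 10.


The dimension of a tensor product is the product of dimensions.
dim(V) = 10, dim(W) = 10
dim(V (x) W) = 10 * 10 = 100

100


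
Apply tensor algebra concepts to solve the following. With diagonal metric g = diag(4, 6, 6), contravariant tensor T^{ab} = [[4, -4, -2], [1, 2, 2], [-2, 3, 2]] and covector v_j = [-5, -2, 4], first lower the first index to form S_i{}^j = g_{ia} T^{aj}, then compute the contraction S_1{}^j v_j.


Step 1: lower the first index. For a diagonal metric, g_{ia} T^{aj} = g_{ii} T^{ij} (no sum on i).
g_{11} = 4
S_1{}^1 = 4 * T^{11} = 4 * 4 = 16
S_1{}^2 = 4 * T^{12} = 4 * -4 = -16
S_1{}^3 = 4 * T^{13} = 4 * -2 = -8
Step 2: contract S_1{}^j with v_j.
S_1{}^1 * v_1 = 16 * -5 = -80
S_1{}^2 * v_2 = -16 * -2 = 32
S_1{}^3 * v_3 = -8 * 4 = -32
Result = -80 + 32 + -32 = -80

-80


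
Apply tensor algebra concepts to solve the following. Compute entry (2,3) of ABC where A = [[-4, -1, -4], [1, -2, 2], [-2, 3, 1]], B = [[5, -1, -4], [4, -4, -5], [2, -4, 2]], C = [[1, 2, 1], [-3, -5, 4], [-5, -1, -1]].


(ABC)_{23} = sum_m (AB)_{2m} C_{m3}. First compute row 2 of AB.
(AB)_{21} = 1*5 + -2*4 + 2*2 = 1
(AB)_{22} = 1*-1 + -2*-4 + 2*-4 = -1
(AB)_{23} = 1*-4 + -2*-5 + 2*2 = 10
Now contract with column 3 of C:
(AB)_{21} * C_{13} = 1 * 1 = 1
(AB)_{22} * C_{23} = -1 * 4 = -4
(AB)_{23} * C_{33} = 10 * -1 = -10
(ABC)_{23} = 1 + -4 + -10 = -13

-13


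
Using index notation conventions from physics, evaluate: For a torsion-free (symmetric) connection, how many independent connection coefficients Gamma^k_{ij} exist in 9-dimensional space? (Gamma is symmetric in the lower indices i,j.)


Christoffel symbols Gamma^k_{ij} are symmetric in i,j, so there are d * d(d+1)/2 independent symbols.
d = 9
d(d+1)/2 = 9 * 10 / 2 = 45
Total = 9 * 45 = 405

405


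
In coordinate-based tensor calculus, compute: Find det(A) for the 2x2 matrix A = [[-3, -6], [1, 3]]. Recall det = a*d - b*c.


For a 2x2 matrix [[a, b], [c, d]], det = a*d - b*c.
a = -3, b = -6, c = 1, d = 3
a*d = -3 * 3 = -9
b*c = -6 * 1 = -6
det = -9 - -6 = -3

-3


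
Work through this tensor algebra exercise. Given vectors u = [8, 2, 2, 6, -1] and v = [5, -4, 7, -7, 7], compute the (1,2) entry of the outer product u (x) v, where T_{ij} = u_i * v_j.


The outer product entry T_{ij} = u_i * v_j.
We need i=1, j=2.
u_1 = 8, v_2 = -4
T_{1,2} = 8 * -4 = -32

-32


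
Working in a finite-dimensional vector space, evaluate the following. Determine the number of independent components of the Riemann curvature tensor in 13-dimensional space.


The Riemann tensor in d dimensions has d^2(d^2 - 1)/12 independent components.
d = 13, so d^2 = 169
d^2 - 1 = 168
d^2(d^2 - 1) = 169 * 168 = 28392
Divide by 12: 28392 / 12 = 2366

2366


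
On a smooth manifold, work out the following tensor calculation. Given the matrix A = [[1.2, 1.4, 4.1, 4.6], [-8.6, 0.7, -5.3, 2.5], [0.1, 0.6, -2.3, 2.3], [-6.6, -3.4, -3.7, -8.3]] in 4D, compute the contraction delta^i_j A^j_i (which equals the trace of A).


The contraction (trace) of a rank-2 tensor is the sum of its diagonal elements.
Diagonal entries: A[1,1] = 1.2, A[2,2] = 0.7, A[3,3] = -2.3, A[4,4] = -8.3
Tr(A) = 1.2 + 0.7 + -2.3 + -8.3 = -8.7

-8.7


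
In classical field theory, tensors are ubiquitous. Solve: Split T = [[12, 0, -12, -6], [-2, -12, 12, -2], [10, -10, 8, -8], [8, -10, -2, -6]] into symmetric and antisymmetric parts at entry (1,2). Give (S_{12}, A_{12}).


T_{12} = 0
T_{21} = -2
S_{12} = (0 + -2)/2 = -2/2 = -1
A_{12} = (0 - -2)/2 = 2/2 = 1
Check: S + A = -1 + 1 = 0 = T_{12}.

(-1, 1)


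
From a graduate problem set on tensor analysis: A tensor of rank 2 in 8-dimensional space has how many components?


The number of components of a rank-r tensor in d dimensions is d^r.
Here d = 8 and r = 2.
8^2 = 64

64


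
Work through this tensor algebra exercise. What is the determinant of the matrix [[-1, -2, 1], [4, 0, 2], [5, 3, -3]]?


Expanding along the first row, det(A) = a11*M_11 - a12*M_12 + a13*M_13, where M_1j is the (1,j) minor.
Minor M_11 = 0*-3 - 2*3 = -6
Minor M_12 = 4*-3 - 2*5 = -22
Minor M_13 = 4*3 - 0*5 = 12
det = -1*(-6) - -2*(-22) + 1*(12)
    = 6 - 44 + 12
    = -26

-26


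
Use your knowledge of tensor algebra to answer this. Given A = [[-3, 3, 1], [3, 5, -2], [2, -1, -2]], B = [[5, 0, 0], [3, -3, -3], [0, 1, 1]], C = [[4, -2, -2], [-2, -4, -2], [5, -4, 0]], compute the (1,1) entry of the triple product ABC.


(ABC)_{11} = sum_m (AB)_{1m} C_{m1}. First compute row 1 of AB.
(AB)_{11} = -3*5 + 3*3 + 1*0 = -6
(AB)_{12} = -3*0 + 3*-3 + 1*1 = -8
(AB)_{13} = -3*0 + 3*-3 + 1*1 = -8
Now contract with column 1 of C:
(AB)_{11} * C_{11} = -6 * 4 = -24
(AB)_{12} * C_{21} = -8 * -2 = 16
(AB)_{13} * C_{31} = -8 * 5 = -40
(ABC)_{11} = -24 + 16 + -40 = -48

-48


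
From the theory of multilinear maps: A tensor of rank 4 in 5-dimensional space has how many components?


The number of components of a rank-r tensor in d dimensions is d^r.
Here d = 5 and r = 4.
5^4 = 625

625


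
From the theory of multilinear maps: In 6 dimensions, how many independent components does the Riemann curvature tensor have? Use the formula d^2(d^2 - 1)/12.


The Riemann tensor in d dimensions has d^2(d^2 - 1)/12 independent components.
d = 6, so d^2 = 36
d^2 - 1 = 35
d^2(d^2 - 1) = 36 * 35 = 1260
Divide by 12: 1260 / 12 = 105

105
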